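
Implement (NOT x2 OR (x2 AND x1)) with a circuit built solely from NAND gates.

(((x2 NAND x2) NAND (x2 NAND x2)) NAND (((x2 NAND x1) NAND (x2 NAND x1)) NAND ((x2 NAND x1) NAND (x2 NAND x1))))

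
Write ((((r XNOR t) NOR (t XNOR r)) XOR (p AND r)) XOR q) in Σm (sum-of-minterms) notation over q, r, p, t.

Σm(1, 3, 4, 7, 8, 10, 13, 14) = (NOT q AND NOT r AND NOT p AND t) OR (NOT q AND NOT r AND p AND t) OR (NOT q AND r AND NOT p AND NOT t) OR (NOT q AND r AND p AND t) OR (q AND NOT r AND NOT p AND NOT t) OR (q AND NOT r AND p AND NOT t) OR (q AND r AND NOT p AND t) OR (q AND r AND p AND NOT t)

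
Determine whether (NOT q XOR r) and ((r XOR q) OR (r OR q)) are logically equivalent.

No. Counterexample: with q=0, r=0, Expression 1 = 1 but Expression 2 = 0.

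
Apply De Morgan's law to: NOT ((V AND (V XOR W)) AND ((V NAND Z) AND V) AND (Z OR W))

NOT (V AND (V XOR W)) OR NOT ((V NAND Z) AND V) OR NOT (Z OR W)
De Morgan's: NOT(AND of terms) = OR of negations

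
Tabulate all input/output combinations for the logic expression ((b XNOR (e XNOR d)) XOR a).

e | d | b | a | Output
----------------------
0 | 0 | 0 | 0 | 0
0 | 0 | 0 | 1 | 1
0 | 0 | 1 | 0 | 1
0 | 0 | 1 | 1 | 0
0 | 1 | 0 | 0 | 1
0 | 1 | 0 | 1 | 0
0 | 1 | 1 | 0 | 0
0 | 1 | 1 | 1 | 1
1 | 0 | 0 | 0 | 1
1 | 0 | 0 | 1 | 0
1 | 0 | 1 | 0 | 0
1 | 0 | 1 | 1 | 1
1 | 1 | 0 | 0 | 0
1 | 1 | 0 | 1 | 1
1 | 1 | 1 | 0 | 1
1 | 1 | 1 | 1 | 0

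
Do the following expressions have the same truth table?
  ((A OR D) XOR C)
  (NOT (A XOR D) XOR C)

No. Counterexample: with C=0, A=0, D=0, Expression 1 = 0 but Expression 2 = 1.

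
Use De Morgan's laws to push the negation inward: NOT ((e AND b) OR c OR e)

NOT (e AND b) AND NOT c AND NOT e
De Morgan's: NOT(OR of terms) = AND of negations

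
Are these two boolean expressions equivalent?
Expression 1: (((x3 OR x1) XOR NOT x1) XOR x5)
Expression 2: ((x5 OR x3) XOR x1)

No. Counterexample: with x1=0, x3=0, x5=0, Expression 1 = 1 but Expression 2 = 0.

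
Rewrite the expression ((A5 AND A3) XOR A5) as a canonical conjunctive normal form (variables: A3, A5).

(A3 OR A5) AND (NOT A3 OR A5) AND (NOT A3 OR NOT A5)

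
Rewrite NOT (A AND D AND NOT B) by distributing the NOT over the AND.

NOT A OR NOT D OR B
De Morgan's: NOT(AND of terms) = OR of negations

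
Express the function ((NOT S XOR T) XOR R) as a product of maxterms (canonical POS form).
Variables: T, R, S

ΠM(1, 2, 4, 7) = (T OR R OR NOT S) AND (T OR NOT R OR S) AND (NOT T OR R OR S) AND (NOT T OR NOT R OR NOT S)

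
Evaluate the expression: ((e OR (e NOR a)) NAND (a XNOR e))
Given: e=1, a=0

Substituting: ((1 OR (1 NOR 0)) NAND (0 XNOR 1))
= 1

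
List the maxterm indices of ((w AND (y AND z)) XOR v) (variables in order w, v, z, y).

ΠM(0, 1, 2, 3, 8, 9, 10, 15) = (w OR v OR z OR y) AND (w OR v OR z OR NOT y) AND (w OR v OR NOT z OR y) AND (w OR v OR NOT z OR NOT y) AND (NOT w OR v OR z OR y) AND (NOT w OR v OR z OR NOT y) AND (NOT w OR v OR NOT z OR y) AND (NOT w OR NOT v OR NOT z OR NOT y)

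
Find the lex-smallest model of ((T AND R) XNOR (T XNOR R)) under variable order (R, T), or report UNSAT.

R=0, T=1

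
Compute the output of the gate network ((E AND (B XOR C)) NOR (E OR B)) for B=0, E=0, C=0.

Substituting: ((0 AND (0 XOR 0)) NOR (0 OR 0))
= 1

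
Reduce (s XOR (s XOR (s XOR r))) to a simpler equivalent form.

By XOR self-cancellation ((E XOR v) XOR v = E):
= (s XOR r)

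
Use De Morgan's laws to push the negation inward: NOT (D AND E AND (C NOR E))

NOT D OR NOT E OR NOT (C NOR E)
De Morgan's: NOT(AND of terms) = OR of negations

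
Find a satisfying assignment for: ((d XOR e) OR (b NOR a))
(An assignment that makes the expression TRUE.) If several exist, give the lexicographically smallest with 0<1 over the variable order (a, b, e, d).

a=0, b=0, e=0, d=0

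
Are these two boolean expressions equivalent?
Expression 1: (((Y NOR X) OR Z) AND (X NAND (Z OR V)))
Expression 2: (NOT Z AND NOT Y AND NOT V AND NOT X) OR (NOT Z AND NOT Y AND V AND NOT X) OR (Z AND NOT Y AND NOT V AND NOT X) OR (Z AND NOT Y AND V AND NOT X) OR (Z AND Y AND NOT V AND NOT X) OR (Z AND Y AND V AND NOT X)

Yes, they are equivalent — the two output columns agree on all 16 assignments:
Z | Y | V | X | Expression 1 | Expression 2
-------------------------------------------
0 | 0 | 0 | 0 | 1 | 1
0 | 0 | 0 | 1 | 0 | 0
0 | 0 | 1 | 0 | 1 | 1
0 | 0 | 1 | 1 | 0 | 0
0 | 1 | 0 | 0 | 0 | 0
0 | 1 | 0 | 1 | 0 | 0
0 | 1 | 1 | 0 | 0 | 0
0 | 1 | 1 | 1 | 0 | 0
1 | 0 | 0 | 0 | 1 | 1
1 | 0 | 0 | 1 | 0 | 0
1 | 0 | 1 | 0 | 1 | 1
1 | 0 | 1 | 1 | 0 | 0
1 | 1 | 0 | 0 | 1 | 1
1 | 1 | 0 | 1 | 0 | 0
1 | 1 | 1 | 0 | 1 | 1
1 | 1 | 1 | 1 | 0 | 0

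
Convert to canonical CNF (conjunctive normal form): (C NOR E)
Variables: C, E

(C OR NOT E) AND (NOT C OR E) AND (NOT C OR NOT E)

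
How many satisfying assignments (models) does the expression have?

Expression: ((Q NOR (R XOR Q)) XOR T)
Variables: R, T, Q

Satisfying assignments: (0,0,0), (0,1,1), (1,1,0), (1,1,1)
Count: 4 out of 8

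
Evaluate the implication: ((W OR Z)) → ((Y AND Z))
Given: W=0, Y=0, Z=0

Antecedent ((W OR Z)) = 0; consequent ((Y AND Z)) = 0.
0 → 0 = 1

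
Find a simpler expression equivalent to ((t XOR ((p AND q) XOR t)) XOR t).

By XOR self-cancellation ((E XOR v) XOR v = E):
= ((p AND q) XOR t)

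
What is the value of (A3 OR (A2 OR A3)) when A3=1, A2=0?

Substituting: (1 OR (0 OR 1))
= 1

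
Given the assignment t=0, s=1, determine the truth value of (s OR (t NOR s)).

Substituting: (1 OR (0 NOR 1))
= 1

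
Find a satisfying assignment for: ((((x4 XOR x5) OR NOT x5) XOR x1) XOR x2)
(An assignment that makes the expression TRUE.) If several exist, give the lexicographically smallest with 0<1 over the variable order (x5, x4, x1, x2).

x5=0, x4=0, x1=0, x2=0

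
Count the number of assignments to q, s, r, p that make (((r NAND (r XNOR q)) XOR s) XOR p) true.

Satisfying assignments: (0,0,0,0), (0,0,1,0), (0,1,0,1), (0,1,1,1), (1,0,0,0), (1,0,1,1), (1,1,0,1), (1,1,1,0)
Count: 8 out of 16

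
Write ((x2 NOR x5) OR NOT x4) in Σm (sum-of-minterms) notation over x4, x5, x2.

Σm(0, 1, 2, 3, 4) = (NOT x4 AND NOT x5 AND NOT x2) OR (NOT x4 AND NOT x5 AND x2) OR (NOT x4 AND x5 AND NOT x2) OR (NOT x4 AND x5 AND x2) OR (x4 AND NOT x5 AND NOT x2)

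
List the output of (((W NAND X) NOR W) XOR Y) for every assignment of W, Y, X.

W | Y | X | Output
------------------
0 | 0 | 0 | 0
0 | 0 | 1 | 0
0 | 1 | 0 | 1
0 | 1 | 1 | 1
1 | 0 | 0 | 0
1 | 0 | 1 | 0
1 | 1 | 0 | 1
1 | 1 | 1 | 1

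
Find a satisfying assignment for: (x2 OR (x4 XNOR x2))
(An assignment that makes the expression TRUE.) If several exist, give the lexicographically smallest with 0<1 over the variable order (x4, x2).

x4=0, x2=0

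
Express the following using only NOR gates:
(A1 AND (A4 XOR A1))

((A1 NOR A1) NOR (((((A4 NOR A1) NOR (A4 NOR A1)) NOR ((A4 NOR A1) NOR (A4 NOR A1))) NOR ((((A4 NOR A4) NOR (A1 NOR A1)) NOR ((A4 NOR A4) NOR (A1 NOR A1))) NOR (((A4 NOR A4) NOR (A1 NOR A1)) NOR ((A4 NOR A4) NOR (A1 NOR A1))))) NOR ((((A4 NOR A1) NOR (A4 NOR A1)) NOR ((A4 NOR A1) NOR (A4 NOR A1))) NOR ((((A4 NOR A4) NOR (A1 NOR A1)) NOR ((A4 NOR A4) NOR (A1 NOR A1))) NOR (((A4 NOR A4) NOR (A1 NOR A1)) NOR ((A4 NOR A4) NOR (A1 NOR A1)))))))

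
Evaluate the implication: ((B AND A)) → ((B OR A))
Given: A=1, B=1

Antecedent ((B AND A)) = 1; consequent ((B OR A)) = 1.
1 → 1 = 1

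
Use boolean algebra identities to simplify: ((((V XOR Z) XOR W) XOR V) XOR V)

By XOR self-cancellation ((E XOR v) XOR v = E):
= ((V XOR Z) XOR W)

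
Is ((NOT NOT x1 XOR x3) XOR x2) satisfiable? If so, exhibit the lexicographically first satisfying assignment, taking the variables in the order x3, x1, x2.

x3=0, x1=0, x2=1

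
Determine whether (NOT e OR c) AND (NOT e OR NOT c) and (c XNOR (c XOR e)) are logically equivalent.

Yes, they are equivalent — the two output columns agree on all 4 assignments:
e | c | Expression 1 | Expression 2
-----------------------------------
0 | 0 | 1 | 1
0 | 1 | 1 | 1
1 | 0 | 0 | 0
1 | 1 | 0 | 0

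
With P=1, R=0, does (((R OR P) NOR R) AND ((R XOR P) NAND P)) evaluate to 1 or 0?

Substituting: (((0 OR 1) NOR 0) AND ((0 XOR 1) NAND 1))
= 0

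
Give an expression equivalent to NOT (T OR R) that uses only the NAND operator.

(((T NAND T) NAND (R NAND R)) NAND ((T NAND T) NAND (R NAND R)))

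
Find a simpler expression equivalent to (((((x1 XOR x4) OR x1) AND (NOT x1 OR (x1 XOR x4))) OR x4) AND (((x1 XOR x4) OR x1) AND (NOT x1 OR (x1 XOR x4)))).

By absorption (E AND (E OR v) = E) then distribution ((E OR v) AND (E OR NOT v) = E):
= (x1 XOR x4)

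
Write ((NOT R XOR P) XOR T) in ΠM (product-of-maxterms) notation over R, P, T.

ΠM(1, 2, 4, 7) = (R OR P OR NOT T) AND (R OR NOT P OR T) AND (NOT R OR P OR T) AND (NOT R OR NOT P OR NOT T)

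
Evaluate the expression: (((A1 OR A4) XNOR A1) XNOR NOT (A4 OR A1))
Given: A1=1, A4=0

Substituting: (((1 OR 0) XNOR 1) XNOR NOT (0 OR 1))
= 0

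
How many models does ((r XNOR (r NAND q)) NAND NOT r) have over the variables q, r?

Satisfying assignments: (0,0), (0,1), (1,0), (1,1)
Count: 4 out of 4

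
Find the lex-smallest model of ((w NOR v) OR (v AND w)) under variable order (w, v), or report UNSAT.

w=0, v=0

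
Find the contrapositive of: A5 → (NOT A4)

Contrapositive: A4 → NOT A5
Note: A statement and its contrapositive are logically equivalent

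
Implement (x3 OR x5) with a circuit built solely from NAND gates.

((x3 NAND x3) NAND (x5 NAND x5))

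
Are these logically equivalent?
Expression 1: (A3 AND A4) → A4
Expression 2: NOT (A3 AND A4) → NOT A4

No, Inverse is not equivalent to original (counterexample: A4=1, A3=0)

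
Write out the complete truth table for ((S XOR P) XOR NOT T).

S | P | T | Output
------------------
0 | 0 | 0 | 1
0 | 0 | 1 | 0
0 | 1 | 0 | 0
0 | 1 | 1 | 1
1 | 0 | 0 | 0
1 | 0 | 1 | 1
1 | 1 | 0 | 1
1 | 1 | 1 | 0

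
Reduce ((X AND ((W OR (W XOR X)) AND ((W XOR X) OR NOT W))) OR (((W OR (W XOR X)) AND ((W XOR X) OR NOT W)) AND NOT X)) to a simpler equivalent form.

By distribution ((E AND v) OR (E AND NOT v) = E) then distribution ((E OR v) AND (E OR NOT v) = E):
= (W XOR X)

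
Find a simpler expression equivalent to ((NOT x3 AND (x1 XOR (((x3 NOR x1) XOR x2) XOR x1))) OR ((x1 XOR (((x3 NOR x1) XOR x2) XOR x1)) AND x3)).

By distribution ((E AND v) OR (E AND NOT v) = E) then XOR self-cancellation ((E XOR v) XOR v = E):
= ((x3 NOR x1) XOR x2)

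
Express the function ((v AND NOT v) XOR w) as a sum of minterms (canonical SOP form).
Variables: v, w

Σm(1, 3) = (NOT v AND w) OR (v AND w)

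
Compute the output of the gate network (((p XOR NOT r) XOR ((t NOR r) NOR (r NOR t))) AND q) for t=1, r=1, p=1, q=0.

Substituting: (((1 XOR NOT 1) XOR ((1 NOR 1) NOR (1 NOR 1))) AND 0)
= 0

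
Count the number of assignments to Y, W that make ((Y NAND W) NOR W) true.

No assignment satisfies the expression.
Count: 0 out of 4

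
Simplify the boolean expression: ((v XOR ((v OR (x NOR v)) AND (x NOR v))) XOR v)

By XOR self-cancellation ((E XOR v) XOR v = E) then absorption (E AND (E OR v) = E):
= (x NOR v)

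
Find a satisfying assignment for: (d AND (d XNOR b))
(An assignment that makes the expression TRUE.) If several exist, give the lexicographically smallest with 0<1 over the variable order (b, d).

b=1, d=1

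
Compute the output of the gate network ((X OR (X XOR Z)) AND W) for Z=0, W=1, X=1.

Substituting: ((1 OR (1 XOR 0)) AND 1)
= 1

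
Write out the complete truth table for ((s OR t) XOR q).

q | s | t | Output
------------------
0 | 0 | 0 | 0
0 | 0 | 1 | 1
0 | 1 | 0 | 1
0 | 1 | 1 | 1
1 | 0 | 0 | 1
1 | 0 | 1 | 0
1 | 1 | 0 | 0
1 | 1 | 1 | 0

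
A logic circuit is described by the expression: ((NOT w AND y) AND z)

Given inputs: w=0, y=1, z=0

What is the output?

Substituting: ((NOT 0 AND 1) AND 0)
= 0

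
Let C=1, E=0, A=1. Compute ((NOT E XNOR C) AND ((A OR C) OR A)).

Substituting: ((NOT 0 XNOR 1) AND ((1 OR 1) OR 1))
= 1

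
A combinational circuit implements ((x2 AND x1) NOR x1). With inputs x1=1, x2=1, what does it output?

Substituting: ((1 AND 1) NOR 1)
= 0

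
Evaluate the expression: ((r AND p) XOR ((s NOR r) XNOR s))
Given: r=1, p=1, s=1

Substituting: ((1 AND 1) XOR ((1 NOR 1) XNOR 1))
= 1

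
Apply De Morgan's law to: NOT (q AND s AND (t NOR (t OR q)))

NOT q OR NOT s OR NOT (t NOR (t OR q))
De Morgan's: NOT(AND of terms) = OR of negations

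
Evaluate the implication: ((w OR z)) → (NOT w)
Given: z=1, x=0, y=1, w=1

Antecedent ((w OR z)) = 1; consequent (NOT w) = 0.
1 → 0 = 0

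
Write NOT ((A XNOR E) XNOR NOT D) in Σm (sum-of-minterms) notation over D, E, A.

Σm(1, 2, 4, 7) = (NOT D AND NOT E AND A) OR (NOT D AND E AND NOT A) OR (D AND NOT E AND NOT A) OR (D AND E AND A)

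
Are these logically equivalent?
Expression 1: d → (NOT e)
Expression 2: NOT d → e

No, Inverse is not equivalent to original (counterexample: d=0, e=0, b=0)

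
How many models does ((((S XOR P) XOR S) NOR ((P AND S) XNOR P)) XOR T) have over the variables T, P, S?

Satisfying assignments: (1,0,0), (1,0,1), (1,1,0), (1,1,1)
Count: 4 out of 8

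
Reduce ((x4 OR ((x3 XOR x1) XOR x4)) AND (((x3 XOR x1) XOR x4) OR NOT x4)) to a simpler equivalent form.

By distribution ((E OR v) AND (E OR NOT v) = E):
= ((x3 XOR x1) XOR x4)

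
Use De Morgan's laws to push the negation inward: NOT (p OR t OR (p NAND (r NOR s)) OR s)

NOT p AND NOT t AND NOT (p NAND (r NOR s)) AND NOT s
De Morgan's: NOT(OR of terms) = AND of negations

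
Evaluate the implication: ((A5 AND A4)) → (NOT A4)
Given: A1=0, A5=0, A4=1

Antecedent ((A5 AND A4)) = 0; consequent (NOT A4) = 0.
0 → 0 = 1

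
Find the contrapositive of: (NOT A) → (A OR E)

Contrapositive: NOT (A OR E) → A
Note: A statement and its contrapositive are logically equivalent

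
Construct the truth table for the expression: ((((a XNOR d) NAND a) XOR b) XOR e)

b | d | a | e | Output
----------------------
0 | 0 | 0 | 0 | 1
0 | 0 | 0 | 1 | 0
0 | 0 | 1 | 0 | 1
0 | 0 | 1 | 1 | 0
0 | 1 | 0 | 0 | 1
0 | 1 | 0 | 1 | 0
0 | 1 | 1 | 0 | 0
0 | 1 | 1 | 1 | 1
1 | 0 | 0 | 0 | 0
1 | 0 | 0 | 1 | 1
1 | 0 | 1 | 0 | 0
1 | 0 | 1 | 1 | 1
1 | 1 | 0 | 0 | 0
1 | 1 | 0 | 1 | 1
1 | 1 | 1 | 0 | 1
1 | 1 | 1 | 1 | 0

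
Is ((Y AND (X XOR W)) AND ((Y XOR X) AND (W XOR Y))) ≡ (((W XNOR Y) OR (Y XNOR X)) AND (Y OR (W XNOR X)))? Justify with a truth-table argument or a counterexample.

No. Counterexample: with W=0, Y=0, X=0, Expression 1 = 0 but Expression 2 = 1.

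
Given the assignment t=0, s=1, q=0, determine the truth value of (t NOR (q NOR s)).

Substituting: (0 NOR (0 NOR 1))
= 1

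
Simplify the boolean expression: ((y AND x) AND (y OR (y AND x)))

By absorption (E AND (E OR v) = E):
= (y AND x)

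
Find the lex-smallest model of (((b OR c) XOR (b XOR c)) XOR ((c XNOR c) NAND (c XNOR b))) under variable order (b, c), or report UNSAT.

b=0, c=1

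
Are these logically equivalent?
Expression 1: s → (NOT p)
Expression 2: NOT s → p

No, Inverse is not equivalent to original (counterexample: p=0, s=0)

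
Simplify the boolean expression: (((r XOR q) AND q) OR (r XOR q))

By absorption (E OR (E AND v) = E):
= (r XOR q)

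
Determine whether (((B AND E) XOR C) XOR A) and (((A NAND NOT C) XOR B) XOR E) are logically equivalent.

No. Counterexample: with C=0, B=0, E=0, A=0, Expression 1 = 0 but Expression 2 = 1.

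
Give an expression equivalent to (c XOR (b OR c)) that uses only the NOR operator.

((((c NOR ((b NOR c) NOR (b NOR c))) NOR (c NOR ((b NOR c) NOR (b NOR c)))) NOR ((c NOR ((b NOR c) NOR (b NOR c))) NOR (c NOR ((b NOR c) NOR (b NOR c))))) NOR ((((c NOR c) NOR (((b NOR c) NOR (b NOR c)) NOR ((b NOR c) NOR (b NOR c)))) NOR ((c NOR c) NOR (((b NOR c) NOR (b NOR c)) NOR ((b NOR c) NOR (b NOR c))))) NOR (((c NOR c) NOR (((b NOR c) NOR (b NOR c)) NOR ((b NOR c) NOR (b NOR c)))) NOR ((c NOR c) NOR (((b NOR c) NOR (b NOR c)) NOR ((b NOR c) NOR (b NOR c)))))))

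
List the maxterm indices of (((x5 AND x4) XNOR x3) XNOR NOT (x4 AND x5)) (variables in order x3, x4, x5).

ΠM(4, 5, 6, 7) = (NOT x3 OR x4 OR x5) AND (NOT x3 OR x4 OR NOT x5) AND (NOT x3 OR NOT x4 OR x5) AND (NOT x3 OR NOT x4 OR NOT x5)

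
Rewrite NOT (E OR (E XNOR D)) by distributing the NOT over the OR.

NOT E AND NOT (E XNOR D)
De Morgan's: NOT(OR of terms) = AND of negations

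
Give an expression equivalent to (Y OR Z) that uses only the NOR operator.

((Y NOR Z) NOR (Y NOR Z))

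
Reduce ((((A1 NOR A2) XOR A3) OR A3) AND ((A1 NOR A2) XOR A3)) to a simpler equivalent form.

By absorption (E AND (E OR v) = E):
= ((A1 NOR A2) XOR A3)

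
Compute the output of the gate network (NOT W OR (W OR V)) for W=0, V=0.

Substituting: (NOT 0 OR (0 OR 0))
= 1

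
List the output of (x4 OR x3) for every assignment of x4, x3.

x4 | x3 | Output
----------------
0 | 0 | 0
0 | 1 | 1
1 | 0 | 1
1 | 1 | 1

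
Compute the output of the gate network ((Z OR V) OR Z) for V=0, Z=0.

Substituting: ((0 OR 0) OR 0)
= 0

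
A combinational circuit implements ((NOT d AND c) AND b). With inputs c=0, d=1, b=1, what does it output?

Substituting: ((NOT 1 AND 0) AND 1)
= 0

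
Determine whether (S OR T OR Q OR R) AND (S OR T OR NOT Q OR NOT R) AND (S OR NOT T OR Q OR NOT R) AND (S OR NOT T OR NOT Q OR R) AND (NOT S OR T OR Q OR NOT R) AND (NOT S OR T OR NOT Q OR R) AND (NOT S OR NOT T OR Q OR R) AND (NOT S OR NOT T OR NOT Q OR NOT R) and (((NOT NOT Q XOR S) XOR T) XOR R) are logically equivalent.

Yes, they are equivalent — the two output columns agree on all 16 assignments:
S | T | Q | R | Expression 1 | Expression 2
-------------------------------------------
0 | 0 | 0 | 0 | 0 | 0
0 | 0 | 0 | 1 | 1 | 1
0 | 0 | 1 | 0 | 1 | 1
0 | 0 | 1 | 1 | 0 | 0
0 | 1 | 0 | 0 | 1 | 1
0 | 1 | 0 | 1 | 0 | 0
0 | 1 | 1 | 0 | 0 | 0
0 | 1 | 1 | 1 | 1 | 1
1 | 0 | 0 | 0 | 1 | 1
1 | 0 | 0 | 1 | 0 | 0
1 | 0 | 1 | 0 | 0 | 0
1 | 0 | 1 | 1 | 1 | 1
1 | 1 | 0 | 0 | 0 | 0
1 | 1 | 0 | 1 | 1 | 1
1 | 1 | 1 | 0 | 1 | 1
1 | 1 | 1 | 1 | 0 | 0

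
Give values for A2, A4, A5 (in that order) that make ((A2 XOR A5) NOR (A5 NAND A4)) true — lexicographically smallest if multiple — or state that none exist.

A2=1, A4=1, A5=1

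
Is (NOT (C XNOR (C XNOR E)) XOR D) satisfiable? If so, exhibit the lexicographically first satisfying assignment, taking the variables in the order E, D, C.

E=0, D=0, C=0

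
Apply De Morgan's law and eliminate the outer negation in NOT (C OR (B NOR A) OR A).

NOT C AND NOT (B NOR A) AND NOT A
De Morgan's: NOT(OR of terms) = AND of negations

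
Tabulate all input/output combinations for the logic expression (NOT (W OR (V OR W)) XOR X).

X | V | W | Output
------------------
0 | 0 | 0 | 1
0 | 0 | 1 | 0
0 | 1 | 0 | 0
0 | 1 | 1 | 0
1 | 0 | 0 | 0
1 | 0 | 1 | 1
1 | 1 | 0 | 1
1 | 1 | 1 | 1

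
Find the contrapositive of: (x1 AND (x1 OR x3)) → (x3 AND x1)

Contrapositive: NOT (x3 AND x1) → NOT (x1 AND (x1 OR x3))
Note: A statement and its contrapositive are logically equivalent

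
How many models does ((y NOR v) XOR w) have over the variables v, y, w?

Satisfying assignments: (0,0,0), (0,1,1), (1,0,1), (1,1,1)
Count: 4 out of 8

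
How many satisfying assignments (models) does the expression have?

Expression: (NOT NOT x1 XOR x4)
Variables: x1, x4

Satisfying assignments: (0,1), (1,0)
Count: 2 out of 4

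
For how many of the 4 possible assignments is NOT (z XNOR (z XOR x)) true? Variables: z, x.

Satisfying assignments: (0,1), (1,1)
Count: 2 out of 4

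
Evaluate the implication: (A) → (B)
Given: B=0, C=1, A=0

Antecedent (A) = 0; consequent (B) = 0.
0 → 0 = 1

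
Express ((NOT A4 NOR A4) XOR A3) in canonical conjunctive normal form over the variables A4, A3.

(A4 OR A3) AND (NOT A4 OR A3)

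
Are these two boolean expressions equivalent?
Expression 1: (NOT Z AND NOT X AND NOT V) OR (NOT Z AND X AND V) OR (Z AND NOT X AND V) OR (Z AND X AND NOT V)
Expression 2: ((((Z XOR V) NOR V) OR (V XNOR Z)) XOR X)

Yes, they are equivalent — the two output columns agree on all 8 assignments:
Z | X | V | Expression 1 | Expression 2
---------------------------------------
0 | 0 | 0 | 1 | 1
0 | 0 | 1 | 0 | 0
0 | 1 | 0 | 0 | 0
0 | 1 | 1 | 1 | 1
1 | 0 | 0 | 0 | 0
1 | 0 | 1 | 1 | 1
1 | 1 | 0 | 1 | 1
1 | 1 | 1 | 0 | 0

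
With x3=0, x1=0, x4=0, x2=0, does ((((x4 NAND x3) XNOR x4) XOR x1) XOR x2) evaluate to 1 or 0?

Substituting: ((((0 NAND 0) XNOR 0) XOR 0) XOR 0)
= 0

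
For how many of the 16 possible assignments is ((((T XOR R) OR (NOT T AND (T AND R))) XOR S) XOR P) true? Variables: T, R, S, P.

Satisfying assignments: (0,0,0,1), (0,0,1,0), (0,1,0,0), (0,1,1,1), (1,0,0,0), (1,0,1,1), (1,1,0,1), (1,1,1,0)
Count: 8 out of 16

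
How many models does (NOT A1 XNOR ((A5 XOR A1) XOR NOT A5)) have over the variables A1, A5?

Satisfying assignments: (0,0), (0,1), (1,0), (1,1)
Count: 4 out of 4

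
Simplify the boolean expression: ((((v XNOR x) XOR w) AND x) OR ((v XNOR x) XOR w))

By absorption (E OR (E AND v) = E):
= ((v XNOR x) XOR w)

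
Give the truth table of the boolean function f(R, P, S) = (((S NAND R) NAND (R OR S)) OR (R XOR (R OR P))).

R | P | S | Output
------------------
0 | 0 | 0 | 1
0 | 0 | 1 | 0
0 | 1 | 0 | 1
0 | 1 | 1 | 1
1 | 0 | 0 | 0
1 | 0 | 1 | 1
1 | 1 | 0 | 0
1 | 1 | 1 | 1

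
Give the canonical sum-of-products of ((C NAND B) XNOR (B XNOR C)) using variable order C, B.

Σm(0) = (NOT C AND NOT B)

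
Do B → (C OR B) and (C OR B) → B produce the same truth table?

No, Converse is not equivalent to original (counterexample: C=1, B=0, A=0)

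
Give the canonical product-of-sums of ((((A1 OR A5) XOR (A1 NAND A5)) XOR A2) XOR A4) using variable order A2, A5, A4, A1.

ΠM(1, 2, 4, 7, 8, 11, 13, 14) = (A2 OR A5 OR A4 OR NOT A1) AND (A2 OR A5 OR NOT A4 OR A1) AND (A2 OR NOT A5 OR A4 OR A1) AND (A2 OR NOT A5 OR NOT A4 OR NOT A1) AND (NOT A2 OR A5 OR A4 OR A1) AND (NOT A2 OR A5 OR NOT A4 OR NOT A1) AND (NOT A2 OR NOT A5 OR A4 OR NOT A1) AND (NOT A2 OR NOT A5 OR NOT A4 OR A1)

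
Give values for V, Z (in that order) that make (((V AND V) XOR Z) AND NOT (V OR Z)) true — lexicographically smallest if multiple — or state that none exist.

UNSATISFIABLE - no assignment makes this expression true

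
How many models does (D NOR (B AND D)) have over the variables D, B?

Satisfying assignments: (0,0), (0,1)
Count: 2 out of 4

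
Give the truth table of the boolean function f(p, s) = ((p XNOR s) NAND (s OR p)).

p | s | Output
--------------
0 | 0 | 1
0 | 1 | 1
1 | 0 | 1
1 | 1 | 0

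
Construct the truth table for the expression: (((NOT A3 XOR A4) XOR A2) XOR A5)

A4 | A2 | A5 | A3 | Output
--------------------------
0 | 0 | 0 | 0 | 1
0 | 0 | 0 | 1 | 0
0 | 0 | 1 | 0 | 0
0 | 0 | 1 | 1 | 1
0 | 1 | 0 | 0 | 0
0 | 1 | 0 | 1 | 1
0 | 1 | 1 | 0 | 1
0 | 1 | 1 | 1 | 0
1 | 0 | 0 | 0 | 0
1 | 0 | 0 | 1 | 1
1 | 0 | 1 | 0 | 1
1 | 0 | 1 | 1 | 0
1 | 1 | 0 | 0 | 1
1 | 1 | 0 | 1 | 0
1 | 1 | 1 | 0 | 0
1 | 1 | 1 | 1 | 1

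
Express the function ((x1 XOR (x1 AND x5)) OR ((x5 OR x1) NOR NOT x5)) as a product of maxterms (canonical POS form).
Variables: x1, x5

ΠM(0, 1, 3) = (x1 OR x5) AND (x1 OR NOT x5) AND (NOT x1 OR NOT x5)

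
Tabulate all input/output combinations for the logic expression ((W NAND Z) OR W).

W | Z | Output
--------------
0 | 0 | 1
0 | 1 | 1
1 | 0 | 1
1 | 1 | 1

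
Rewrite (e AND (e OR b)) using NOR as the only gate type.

((e NOR e) NOR (((e NOR b) NOR (e NOR b)) NOR ((e NOR b) NOR (e NOR b))))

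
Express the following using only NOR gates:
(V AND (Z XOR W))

((V NOR V) NOR (((((Z NOR W) NOR (Z NOR W)) NOR ((Z NOR W) NOR (Z NOR W))) NOR ((((Z NOR Z) NOR (W NOR W)) NOR ((Z NOR Z) NOR (W NOR W))) NOR (((Z NOR Z) NOR (W NOR W)) NOR ((Z NOR Z) NOR (W NOR W))))) NOR ((((Z NOR W) NOR (Z NOR W)) NOR ((Z NOR W) NOR (Z NOR W))) NOR ((((Z NOR Z) NOR (W NOR W)) NOR ((Z NOR Z) NOR (W NOR W))) NOR (((Z NOR Z) NOR (W NOR W)) NOR ((Z NOR Z) NOR (W NOR W)))))))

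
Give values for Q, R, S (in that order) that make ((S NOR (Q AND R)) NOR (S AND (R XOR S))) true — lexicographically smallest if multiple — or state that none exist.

Q=0, R=1, S=1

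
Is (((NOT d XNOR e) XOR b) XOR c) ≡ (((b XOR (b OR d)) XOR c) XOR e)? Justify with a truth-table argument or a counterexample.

No. Counterexample: with b=1, d=0, c=0, e=0, Expression 1 = 1 but Expression 2 = 0.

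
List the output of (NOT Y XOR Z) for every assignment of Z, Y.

Z | Y | Output
--------------
0 | 0 | 1
0 | 1 | 0
1 | 0 | 0
1 | 1 | 1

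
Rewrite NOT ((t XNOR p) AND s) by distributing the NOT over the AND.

NOT (t XNOR p) OR NOT s
De Morgan's: NOT(AND of terms) = OR of negations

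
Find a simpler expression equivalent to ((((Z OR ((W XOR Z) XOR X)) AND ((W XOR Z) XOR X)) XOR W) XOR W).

By XOR self-cancellation ((E XOR v) XOR v = E) then absorption (E AND (E OR v) = E):
= ((W XOR Z) XOR X)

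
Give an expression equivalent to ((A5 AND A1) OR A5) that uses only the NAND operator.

((((A5 NAND A1) NAND (A5 NAND A1)) NAND ((A5 NAND A1) NAND (A5 NAND A1))) NAND (A5 NAND A5))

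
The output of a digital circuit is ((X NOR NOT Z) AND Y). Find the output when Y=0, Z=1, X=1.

Substituting: ((1 NOR NOT 1) AND 0)
= 0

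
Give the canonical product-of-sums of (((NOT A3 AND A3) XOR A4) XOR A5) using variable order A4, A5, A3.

ΠM(0, 1, 6, 7) = (A4 OR A5 OR A3) AND (A4 OR A5 OR NOT A3) AND (NOT A4 OR NOT A5 OR A3) AND (NOT A4 OR NOT A5 OR NOT A3)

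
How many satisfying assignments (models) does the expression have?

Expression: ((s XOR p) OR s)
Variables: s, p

Satisfying assignments: (0,1), (1,0), (1,1)
Count: 3 out of 4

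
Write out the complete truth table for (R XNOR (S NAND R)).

R | S | Output
--------------
0 | 0 | 0
0 | 1 | 0
1 | 0 | 1
1 | 1 | 0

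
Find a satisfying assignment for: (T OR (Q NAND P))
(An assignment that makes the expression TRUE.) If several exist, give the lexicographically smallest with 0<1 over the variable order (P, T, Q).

P=0, T=0, Q=0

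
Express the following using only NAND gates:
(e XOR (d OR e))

((e NAND (e NAND ((d NAND d) NAND (e NAND e)))) NAND (((d NAND d) NAND (e NAND e)) NAND (e NAND ((d NAND d) NAND (e NAND e)))))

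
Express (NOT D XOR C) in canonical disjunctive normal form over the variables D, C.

(NOT D AND NOT C) OR (D AND C)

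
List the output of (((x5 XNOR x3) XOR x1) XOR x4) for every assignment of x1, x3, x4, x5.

x1 | x3 | x4 | x5 | Output
--------------------------
0 | 0 | 0 | 0 | 1
0 | 0 | 0 | 1 | 0
0 | 0 | 1 | 0 | 0
0 | 0 | 1 | 1 | 1
0 | 1 | 0 | 0 | 0
0 | 1 | 0 | 1 | 1
0 | 1 | 1 | 0 | 1
0 | 1 | 1 | 1 | 0
1 | 0 | 0 | 0 | 0
1 | 0 | 0 | 1 | 1
1 | 0 | 1 | 0 | 1
1 | 0 | 1 | 1 | 0
1 | 1 | 0 | 0 | 1
1 | 1 | 0 | 1 | 0
1 | 1 | 1 | 0 | 0
1 | 1 | 1 | 1 | 1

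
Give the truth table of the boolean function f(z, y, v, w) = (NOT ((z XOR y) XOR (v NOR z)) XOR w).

z | y | v | w | Output
----------------------
0 | 0 | 0 | 0 | 0
0 | 0 | 0 | 1 | 1
0 | 0 | 1 | 0 | 1
0 | 0 | 1 | 1 | 0
0 | 1 | 0 | 0 | 1
0 | 1 | 0 | 1 | 0
0 | 1 | 1 | 0 | 0
0 | 1 | 1 | 1 | 1
1 | 0 | 0 | 0 | 0
1 | 0 | 0 | 1 | 1
1 | 0 | 1 | 0 | 0
1 | 0 | 1 | 1 | 1
1 | 1 | 0 | 0 | 1
1 | 1 | 0 | 1 | 0
1 | 1 | 1 | 0 | 1
1 | 1 | 1 | 1 | 0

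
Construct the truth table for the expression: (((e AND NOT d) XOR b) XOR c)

b | c | d | e | Output
----------------------
0 | 0 | 0 | 0 | 0
0 | 0 | 0 | 1 | 1
0 | 0 | 1 | 0 | 0
0 | 0 | 1 | 1 | 0
0 | 1 | 0 | 0 | 1
0 | 1 | 0 | 1 | 0
0 | 1 | 1 | 0 | 1
0 | 1 | 1 | 1 | 1
1 | 0 | 0 | 0 | 1
1 | 0 | 0 | 1 | 0
1 | 0 | 1 | 0 | 1
1 | 0 | 1 | 1 | 1
1 | 1 | 0 | 0 | 0
1 | 1 | 0 | 1 | 1
1 | 1 | 1 | 0 | 0
1 | 1 | 1 | 1 | 0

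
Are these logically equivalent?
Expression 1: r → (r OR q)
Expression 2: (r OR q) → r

No, Converse is not equivalent to original (counterexample: q=1, r=0)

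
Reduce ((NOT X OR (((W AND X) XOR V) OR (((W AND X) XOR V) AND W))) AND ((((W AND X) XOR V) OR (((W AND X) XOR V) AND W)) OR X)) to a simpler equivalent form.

By distribution ((E OR v) AND (E OR NOT v) = E) then absorption (E OR (E AND v) = E):
= ((W AND X) XOR V)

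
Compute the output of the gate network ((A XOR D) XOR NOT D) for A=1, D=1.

Substituting: ((1 XOR 1) XOR NOT 1)
= 0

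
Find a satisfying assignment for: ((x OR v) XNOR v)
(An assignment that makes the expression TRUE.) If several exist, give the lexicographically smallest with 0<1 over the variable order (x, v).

x=0, v=0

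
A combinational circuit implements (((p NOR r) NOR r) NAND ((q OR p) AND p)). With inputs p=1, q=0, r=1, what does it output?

Substituting: (((1 NOR 1) NOR 1) NAND ((0 OR 1) AND 1))
= 1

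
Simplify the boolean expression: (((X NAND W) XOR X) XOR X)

By XOR self-cancellation ((E XOR v) XOR v = E):
= (X NAND W)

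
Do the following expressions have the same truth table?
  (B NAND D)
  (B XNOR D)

No. Counterexample: with B=0, D=1, Expression 1 = 1 but Expression 2 = 0.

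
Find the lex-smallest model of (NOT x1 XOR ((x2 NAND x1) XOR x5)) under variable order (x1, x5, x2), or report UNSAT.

x1=0, x5=1, x2=0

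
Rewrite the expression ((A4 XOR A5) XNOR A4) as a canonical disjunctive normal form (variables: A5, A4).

(NOT A5 AND NOT A4) OR (NOT A5 AND A4)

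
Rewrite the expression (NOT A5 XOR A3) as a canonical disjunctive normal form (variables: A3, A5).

(NOT A3 AND NOT A5) OR (A3 AND A5)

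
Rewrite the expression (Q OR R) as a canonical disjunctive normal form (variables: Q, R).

(NOT Q AND R) OR (Q AND NOT R) OR (Q AND R)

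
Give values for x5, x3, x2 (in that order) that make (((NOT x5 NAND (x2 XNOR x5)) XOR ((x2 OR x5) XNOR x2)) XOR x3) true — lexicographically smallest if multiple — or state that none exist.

x5=0, x3=0, x2=0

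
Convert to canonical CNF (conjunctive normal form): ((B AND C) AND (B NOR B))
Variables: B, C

(B OR C) AND (B OR NOT C) AND (NOT B OR C) AND (NOT B OR NOT C)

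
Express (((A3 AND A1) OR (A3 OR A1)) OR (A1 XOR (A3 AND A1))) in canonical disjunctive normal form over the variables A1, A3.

(NOT A1 AND A3) OR (A1 AND NOT A3) OR (A1 AND A3)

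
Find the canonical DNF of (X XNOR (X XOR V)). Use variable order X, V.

(NOT X AND NOT V) OR (X AND NOT V)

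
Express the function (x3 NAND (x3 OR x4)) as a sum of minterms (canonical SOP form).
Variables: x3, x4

Σm(0, 1) = (NOT x3 AND NOT x4) OR (NOT x3 AND x4)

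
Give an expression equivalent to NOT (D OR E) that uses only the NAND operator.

(((D NAND D) NAND (E NAND E)) NAND ((D NAND D) NAND (E NAND E)))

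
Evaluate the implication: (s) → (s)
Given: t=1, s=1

Antecedent (s) = 1; consequent (s) = 1.
1 → 1 = 1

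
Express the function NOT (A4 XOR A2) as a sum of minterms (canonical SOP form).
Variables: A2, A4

Σm(0, 3) = (NOT A2 AND NOT A4) OR (A2 AND A4)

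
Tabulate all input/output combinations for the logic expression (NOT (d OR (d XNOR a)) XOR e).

a | e | d | Output
------------------
0 | 0 | 0 | 0
0 | 0 | 1 | 0
0 | 1 | 0 | 1
0 | 1 | 1 | 1
1 | 0 | 0 | 1
1 | 0 | 1 | 0
1 | 1 | 0 | 0
1 | 1 | 1 | 1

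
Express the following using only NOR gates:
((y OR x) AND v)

((((y NOR x) NOR (y NOR x)) NOR ((y NOR x) NOR (y NOR x))) NOR (v NOR v))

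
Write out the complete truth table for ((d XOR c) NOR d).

d | c | Output
--------------
0 | 0 | 1
0 | 1 | 0
1 | 0 | 0
1 | 1 | 0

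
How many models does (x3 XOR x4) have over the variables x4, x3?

Satisfying assignments: (0,1), (1,0)
Count: 2 out of 4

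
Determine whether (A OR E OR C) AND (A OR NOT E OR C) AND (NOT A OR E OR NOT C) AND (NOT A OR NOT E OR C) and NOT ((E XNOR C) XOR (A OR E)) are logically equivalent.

Yes, they are equivalent — the two output columns agree on all 8 assignments:
A | E | C | Expression 1 | Expression 2
---------------------------------------
0 | 0 | 0 | 0 | 0
0 | 0 | 1 | 1 | 1
0 | 1 | 0 | 0 | 0
0 | 1 | 1 | 1 | 1
1 | 0 | 0 | 1 | 1
1 | 0 | 1 | 0 | 0
1 | 1 | 0 | 0 | 0
1 | 1 | 1 | 1 | 1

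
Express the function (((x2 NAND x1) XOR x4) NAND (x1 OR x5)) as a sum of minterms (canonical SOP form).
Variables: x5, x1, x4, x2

Σm(0, 1, 2, 3, 5, 6, 10, 11, 13, 14) = (NOT x5 AND NOT x1 AND NOT x4 AND NOT x2) OR (NOT x5 AND NOT x1 AND NOT x4 AND x2) OR (NOT x5 AND NOT x1 AND x4 AND NOT x2) OR (NOT x5 AND NOT x1 AND x4 AND x2) OR (NOT x5 AND x1 AND NOT x4 AND x2) OR (NOT x5 AND x1 AND x4 AND NOT x2) OR (x5 AND NOT x1 AND x4 AND NOT x2) OR (x5 AND NOT x1 AND x4 AND x2) OR (x5 AND x1 AND NOT x4 AND x2) OR (x5 AND x1 AND x4 AND NOT x2)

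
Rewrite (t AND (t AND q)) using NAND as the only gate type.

((t NAND ((t NAND q) NAND (t NAND q))) NAND (t NAND ((t NAND q) NAND (t NAND q))))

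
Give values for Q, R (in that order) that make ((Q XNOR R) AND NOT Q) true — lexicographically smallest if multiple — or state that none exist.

Q=0, R=0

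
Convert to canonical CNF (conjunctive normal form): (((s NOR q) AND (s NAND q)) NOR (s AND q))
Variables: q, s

(q OR s) AND (NOT q OR NOT s)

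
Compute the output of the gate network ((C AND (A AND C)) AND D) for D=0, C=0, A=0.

Substituting: ((0 AND (0 AND 0)) AND 0)
= 0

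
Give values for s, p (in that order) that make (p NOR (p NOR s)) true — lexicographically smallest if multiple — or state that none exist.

s=1, p=0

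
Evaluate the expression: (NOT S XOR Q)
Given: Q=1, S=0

Substituting: (NOT 0 XOR 1)
= 0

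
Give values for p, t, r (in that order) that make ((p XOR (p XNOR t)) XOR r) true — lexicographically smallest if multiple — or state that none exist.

p=0, t=0, r=0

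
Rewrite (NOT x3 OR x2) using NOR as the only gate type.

(((x3 NOR x3) NOR x2) NOR ((x3 NOR x3) NOR x2))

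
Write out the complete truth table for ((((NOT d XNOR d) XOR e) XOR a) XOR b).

d | e | a | b | Output
----------------------
0 | 0 | 0 | 0 | 0
0 | 0 | 0 | 1 | 1
0 | 0 | 1 | 0 | 1
0 | 0 | 1 | 1 | 0
0 | 1 | 0 | 0 | 1
0 | 1 | 0 | 1 | 0
0 | 1 | 1 | 0 | 0
0 | 1 | 1 | 1 | 1
1 | 0 | 0 | 0 | 0
1 | 0 | 0 | 1 | 1
1 | 0 | 1 | 0 | 1
1 | 0 | 1 | 1 | 0
1 | 1 | 0 | 0 | 1
1 | 1 | 0 | 1 | 0
1 | 1 | 1 | 0 | 0
1 | 1 | 1 | 1 | 1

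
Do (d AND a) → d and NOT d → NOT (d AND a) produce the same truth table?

Yes, Contrapositive is always equivalent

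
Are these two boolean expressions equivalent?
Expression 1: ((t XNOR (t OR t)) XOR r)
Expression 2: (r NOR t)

No. Counterexample: with r=0, t=1, Expression 1 = 1 but Expression 2 = 0.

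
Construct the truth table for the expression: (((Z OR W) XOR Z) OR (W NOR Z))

Z | W | Output
--------------
0 | 0 | 1
0 | 1 | 1
1 | 0 | 0
1 | 1 | 0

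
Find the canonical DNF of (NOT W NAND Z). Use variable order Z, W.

(NOT Z AND NOT W) OR (NOT Z AND W) OR (Z AND W)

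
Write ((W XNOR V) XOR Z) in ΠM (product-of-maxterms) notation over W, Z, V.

ΠM(1, 2, 4, 7) = (W OR Z OR NOT V) AND (W OR NOT Z OR V) AND (NOT W OR Z OR V) AND (NOT W OR NOT Z OR NOT V)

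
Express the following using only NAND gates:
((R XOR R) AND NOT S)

((((R NAND (R NAND R)) NAND (R NAND (R NAND R))) NAND (S NAND S)) NAND (((R NAND (R NAND R)) NAND (R NAND (R NAND R))) NAND (S NAND S)))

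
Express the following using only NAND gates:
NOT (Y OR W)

(((Y NAND Y) NAND (W NAND W)) NAND ((Y NAND Y) NAND (W NAND W)))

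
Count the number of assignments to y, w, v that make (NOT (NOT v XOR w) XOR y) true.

Satisfying assignments: (0,0,1), (0,1,0), (1,0,0), (1,1,1)
Count: 4 out of 8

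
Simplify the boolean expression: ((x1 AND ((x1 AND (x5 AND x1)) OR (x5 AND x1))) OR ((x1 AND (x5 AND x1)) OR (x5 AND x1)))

By absorption (E OR (E AND v) = E) then absorption (E OR (E AND v) = E):
= (x5 AND x1)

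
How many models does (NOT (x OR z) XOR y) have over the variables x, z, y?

Satisfying assignments: (0,0,0), (0,1,1), (1,0,1), (1,1,1)
Count: 4 out of 8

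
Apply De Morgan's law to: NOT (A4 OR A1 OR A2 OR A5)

NOT A4 AND NOT A1 AND NOT A2 AND NOT A5
De Morgan's: NOT(OR of terms) = AND of negations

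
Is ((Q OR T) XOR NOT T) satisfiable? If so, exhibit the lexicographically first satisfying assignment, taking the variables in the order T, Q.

T=0, Q=0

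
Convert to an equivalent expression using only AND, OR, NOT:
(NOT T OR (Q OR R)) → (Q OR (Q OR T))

NOT (NOT T OR (Q OR R)) OR (Q OR (Q OR T))
(Implication elimination: A → B = NOT A OR B)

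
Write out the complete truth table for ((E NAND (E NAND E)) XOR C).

E | C | Output
--------------
0 | 0 | 1
0 | 1 | 0
1 | 0 | 1
1 | 1 | 0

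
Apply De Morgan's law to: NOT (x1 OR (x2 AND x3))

NOT x1 AND NOT (x2 AND x3)
De Morgan's: NOT(OR of terms) = AND of negations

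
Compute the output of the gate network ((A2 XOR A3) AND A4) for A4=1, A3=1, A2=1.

Substituting: ((1 XOR 1) AND 1)
= 0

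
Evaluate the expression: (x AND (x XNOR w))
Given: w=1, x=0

Substituting: (0 AND (0 XNOR 1))
= 0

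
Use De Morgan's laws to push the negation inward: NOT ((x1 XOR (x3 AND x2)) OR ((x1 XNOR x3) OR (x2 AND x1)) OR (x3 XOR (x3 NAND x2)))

NOT (x1 XOR (x3 AND x2)) AND NOT ((x1 XNOR x3) OR (x2 AND x1)) AND NOT (x3 XOR (x3 NAND x2))
De Morgan's: NOT(OR of terms) = AND of negations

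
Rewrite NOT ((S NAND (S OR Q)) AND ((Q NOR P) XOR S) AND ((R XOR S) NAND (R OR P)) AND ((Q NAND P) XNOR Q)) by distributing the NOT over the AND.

NOT (S NAND (S OR Q)) OR NOT ((Q NOR P) XOR S) OR NOT ((R XOR S) NAND (R OR P)) OR NOT ((Q NAND P) XNOR Q)
De Morgan's: NOT(AND of terms) = OR of negations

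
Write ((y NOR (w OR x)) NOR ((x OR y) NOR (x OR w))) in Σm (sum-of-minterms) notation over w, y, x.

Σm(1, 2, 3, 4, 5, 6, 7) = (NOT w AND NOT y AND x) OR (NOT w AND y AND NOT x) OR (NOT w AND y AND x) OR (w AND NOT y AND NOT x) OR (w AND NOT y AND x) OR (w AND y AND NOT x) OR (w AND y AND x)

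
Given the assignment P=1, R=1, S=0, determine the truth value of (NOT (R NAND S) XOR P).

Substituting: (NOT (1 NAND 0) XOR 1)
= 1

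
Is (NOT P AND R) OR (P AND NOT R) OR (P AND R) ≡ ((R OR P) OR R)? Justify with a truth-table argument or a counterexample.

Yes, they are equivalent — the two output columns agree on all 4 assignments:
P | R | Expression 1 | Expression 2
-----------------------------------
0 | 0 | 0 | 0
0 | 1 | 1 | 1
1 | 0 | 1 | 1
1 | 1 | 1 | 1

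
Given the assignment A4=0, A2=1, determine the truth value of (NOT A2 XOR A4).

Substituting: (NOT 1 XOR 0)
= 0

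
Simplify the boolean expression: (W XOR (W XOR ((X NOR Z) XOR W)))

By XOR self-cancellation ((E XOR v) XOR v = E):
= ((X NOR Z) XOR W)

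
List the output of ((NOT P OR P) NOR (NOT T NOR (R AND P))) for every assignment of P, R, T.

P | R | T | Output
------------------
0 | 0 | 0 | 0
0 | 0 | 1 | 0
0 | 1 | 0 | 0
0 | 1 | 1 | 0
1 | 0 | 0 | 0
1 | 0 | 1 | 0
1 | 1 | 0 | 0
1 | 1 | 1 | 0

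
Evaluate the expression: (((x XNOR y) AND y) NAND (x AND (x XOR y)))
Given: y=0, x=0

Substituting: (((0 XNOR 0) AND 0) NAND (0 AND (0 XOR 0)))
= 1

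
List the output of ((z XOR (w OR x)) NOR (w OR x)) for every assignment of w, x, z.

w | x | z | Output
------------------
0 | 0 | 0 | 1
0 | 0 | 1 | 0
0 | 1 | 0 | 0
0 | 1 | 1 | 0
1 | 0 | 0 | 0
1 | 0 | 1 | 0
1 | 1 | 0 | 0
1 | 1 | 1 | 0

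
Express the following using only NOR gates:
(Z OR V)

((Z NOR V) NOR (Z NOR V))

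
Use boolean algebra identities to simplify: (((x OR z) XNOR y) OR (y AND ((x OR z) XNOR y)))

By absorption (E OR (E AND v) = E):
= ((x OR z) XNOR y)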